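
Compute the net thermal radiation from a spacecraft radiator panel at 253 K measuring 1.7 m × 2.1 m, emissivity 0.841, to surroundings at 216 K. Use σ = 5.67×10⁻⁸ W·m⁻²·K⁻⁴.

A = 1.7 × 2.1 = 3.57 m².
Q = εσA(T⁴ − T_s⁴). T⁴ − T_s⁴ = (253)⁴ − (216)⁴ = 4.10×10^9 − 2.18×10^9 = 1.92×10^9 K⁴.
Q = 0.841 × 5.67×10⁻⁸ × 3.57 × 1.92×10^9 = 327 W.

Q ≈ 327 W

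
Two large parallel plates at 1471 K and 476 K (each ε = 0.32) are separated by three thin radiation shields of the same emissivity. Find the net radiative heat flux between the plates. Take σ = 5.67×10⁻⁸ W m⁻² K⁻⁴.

q ≈ 12500 W/m²

Each of the 4 gaps contributes resistance (2/ε − 1) = 2/0.32 − 1 = 5.250; total = 21.00.
q = σ(T₁⁴ − T₂⁴) / 21.00 = 5.67×10⁻⁸ × 4.63×10^12 / 21.00 = 12500 W/m².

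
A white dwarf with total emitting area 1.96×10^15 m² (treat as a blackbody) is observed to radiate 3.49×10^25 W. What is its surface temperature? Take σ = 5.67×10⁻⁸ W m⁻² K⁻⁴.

T ≈ 23700 K

From P = σAT⁴, T = (P / σA)^(1/4) = (3.49×10^25 / (5.67×10⁻⁸ × 1.96×10^15))^(1/4).
T = (3.14×10^17)^(1/4) = 23700 K.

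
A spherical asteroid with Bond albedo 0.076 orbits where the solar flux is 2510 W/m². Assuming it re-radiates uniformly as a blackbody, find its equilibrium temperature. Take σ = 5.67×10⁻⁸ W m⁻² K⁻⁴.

Power absorbed = (1−a)S·πR²; power emitted = 4πR²σT⁴. Equating and cancelling πR²:
T = ((1−a)S / 4σ)^(1/4) = (2320 / (4 × 5.67×10⁻⁸))^(1/4) = (1.02×10^10)^(1/4).
T = 318 K.

T ≈ 318 K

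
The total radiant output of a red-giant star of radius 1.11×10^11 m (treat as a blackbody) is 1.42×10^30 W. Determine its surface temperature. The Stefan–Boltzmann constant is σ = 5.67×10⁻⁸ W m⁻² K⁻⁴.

A = 4πr² = 4π × (1.11×10^11)² = 1.55×10^23 m².
From P = σAT⁴, T = (P / σA)^(1/4) = (1.42×10^30 / (5.67×10⁻⁸ × 1.55×10^23))^(1/4).
T = (1.62×10^14)^(1/4) = 3570 K.

T ≈ 3570 K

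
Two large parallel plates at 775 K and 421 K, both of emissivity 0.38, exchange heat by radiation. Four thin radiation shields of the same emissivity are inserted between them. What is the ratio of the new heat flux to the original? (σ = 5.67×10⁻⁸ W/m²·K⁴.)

With N identical shields there are N+1 = 5 gaps in series, each with the same radiative resistance, so the flux falls to 1/(N+1) of its unshielded value.

ratio ≈ 0.200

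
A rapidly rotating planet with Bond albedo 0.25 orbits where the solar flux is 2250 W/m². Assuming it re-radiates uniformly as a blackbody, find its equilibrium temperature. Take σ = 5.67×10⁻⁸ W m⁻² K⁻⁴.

T ≈ 294 K

Power absorbed = (1−a)S·πR²; power emitted = 4πR²σT⁴. Equating and cancelling πR²:
T = ((1−a)S / 4σ)^(1/4) = (1690 / (4 × 5.67×10⁻⁸))^(1/4) = (7.44×10^9)^(1/4).
T = 294 K.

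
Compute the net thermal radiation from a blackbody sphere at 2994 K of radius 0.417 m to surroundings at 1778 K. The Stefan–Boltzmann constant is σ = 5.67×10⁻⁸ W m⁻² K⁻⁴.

Q ≈ 8.72×10^6 W

A = 4πr² = 4π × (0.417)² = 2.19 m².
Q = σA(T⁴ − T_s⁴). T⁴ − T_s⁴ = (2994)⁴ − (1778)⁴ = 8.04×10^13 − 9.99×10^12 = 7.04×10^13 K⁴.
Q = 5.67×10⁻⁸ × 2.19 × 7.04×10^13 = 8.72×10^6 W.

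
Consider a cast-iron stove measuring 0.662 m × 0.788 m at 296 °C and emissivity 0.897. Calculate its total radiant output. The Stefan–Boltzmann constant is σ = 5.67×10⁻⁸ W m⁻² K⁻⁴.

A = 0.662 × 0.788 = 0.522 m².
296 °C = 569 K.
Stefan–Boltzmann: P = εσAT⁴ = 0.897 × 5.67×10⁻⁸ × 0.522 × (569)⁴ = 0.897 × 5.67×10⁻⁸ × 0.522 × 1.05×10^11.
P = 2780 W.

P ≈ 2780 W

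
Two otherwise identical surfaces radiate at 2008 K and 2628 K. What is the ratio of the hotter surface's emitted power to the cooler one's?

ratio ≈ 2.93

P ∝ T⁴, so the ratio is (2628/2008)⁴ = (1.309)⁴ = 2.93.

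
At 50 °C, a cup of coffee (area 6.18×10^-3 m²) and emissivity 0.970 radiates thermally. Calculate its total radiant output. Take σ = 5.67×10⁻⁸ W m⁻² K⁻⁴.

50 °C = 323 K.
P = εσAT⁴ = 0.970 × 5.67×10⁻⁸ × 6.18×10^-3 × (323)⁴ = 0.970 × 5.67×10⁻⁸ × 6.18×10^-3 × 1.09×10^10.
P = 3.70 W.

P ≈ 3.70 W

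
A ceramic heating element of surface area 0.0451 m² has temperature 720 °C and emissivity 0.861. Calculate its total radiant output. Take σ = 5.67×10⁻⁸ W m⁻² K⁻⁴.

720 °C = 993 K.
P = εσAT⁴ = 0.861 × 5.67×10⁻⁸ × 0.0451 × (993)⁴ = 0.861 × 5.67×10⁻⁸ × 0.0451 × 9.72×10^11.
P = 2140 W.

P ≈ 2140 W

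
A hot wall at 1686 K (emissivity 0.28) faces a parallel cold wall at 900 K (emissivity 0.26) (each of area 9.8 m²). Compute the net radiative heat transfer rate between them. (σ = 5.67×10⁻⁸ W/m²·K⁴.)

For two large parallel gray plates, q = σ(T₁⁴ − T₂⁴) / (1/ε₁ + 1/ε₂ − 1).
1/ε₁ + 1/ε₂ − 1 = 1/0.28 + 1/0.26 − 1 = 6.418.
T₁⁴ − T₂⁴ = 8.08×10^12 − 6.56×10^11 = 7.42×10^12 K⁴.
q = 5.67×10⁻⁸ × 7.42×10^12 / 6.418 = 65600 W/m².
Q = q·A = 65600 × 9.8 = 6.43×10^5 W.

Q ≈ 6.43×10^5 W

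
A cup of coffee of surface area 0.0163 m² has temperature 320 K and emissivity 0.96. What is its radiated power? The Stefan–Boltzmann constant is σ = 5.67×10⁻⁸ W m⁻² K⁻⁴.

P = εσAT⁴ = 0.96 × 5.67×10⁻⁸ × 0.0163 × (320)⁴ = 0.96 × 5.67×10⁻⁸ × 0.0163 × 1.05×10^10.
P = 9.30 W.

P ≈ 9.30 W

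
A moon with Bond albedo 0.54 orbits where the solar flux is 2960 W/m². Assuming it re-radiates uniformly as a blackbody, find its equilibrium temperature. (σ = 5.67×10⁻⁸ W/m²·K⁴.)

Power absorbed = (1−a)S·πR²; power emitted = 4πR²σT⁴. Equating and cancelling πR²:
T = ((1−a)S / 4σ)^(1/4) = (1360 / (4 × 5.67×10⁻⁸))^(1/4) = (6.00×10^9)^(1/4).
T = 278 K.

T ≈ 278 K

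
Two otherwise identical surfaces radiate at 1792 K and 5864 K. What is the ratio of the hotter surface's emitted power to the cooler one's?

ratio ≈ 115

P ∝ T⁴, so the ratio is (5864/1792)⁴ = (3.272)⁴ = 115.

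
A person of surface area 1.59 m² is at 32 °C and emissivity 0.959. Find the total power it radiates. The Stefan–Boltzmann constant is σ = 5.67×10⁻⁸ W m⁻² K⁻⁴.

32 °C = 305 K.
P = εσAT⁴ = 0.959 × 5.67×10⁻⁸ × 1.59 × (305)⁴ = 0.959 × 5.67×10⁻⁸ × 1.59 × 8.65×10^9.
P = 748 W.

P ≈ 748 W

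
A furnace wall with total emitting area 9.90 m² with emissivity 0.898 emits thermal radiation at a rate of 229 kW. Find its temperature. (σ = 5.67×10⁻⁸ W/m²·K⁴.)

T ≈ 821 K

From P = εσAT⁴, T = (P / εσA)^(1/4) = (2.29×10^5 / (0.898 × 5.67×10⁻⁸ × 9.90))^(1/4).
T = (4.54×10^11)^(1/4) = 821 K.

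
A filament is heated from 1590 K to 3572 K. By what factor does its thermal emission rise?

ratio ≈ 25.5

P ∝ T⁴, so the ratio is (3572/1590)⁴ = (2.247)⁴ = 25.5.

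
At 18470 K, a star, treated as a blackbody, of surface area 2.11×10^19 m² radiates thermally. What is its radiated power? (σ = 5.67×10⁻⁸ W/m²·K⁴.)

P = σAT⁴ = 5.67×10⁻⁸ × 2.11×10^19 × (18470)⁴ = 5.67×10⁻⁸ × 2.11×10^19 × 1.16×10^17.
P = 1.39×10^29 W.

P ≈ 1.39×10^29 W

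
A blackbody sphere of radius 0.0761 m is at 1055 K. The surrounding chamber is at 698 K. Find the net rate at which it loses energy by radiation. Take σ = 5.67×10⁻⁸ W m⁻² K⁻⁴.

A = 4πr² = 4π × (0.0761)² = 0.0728 m².
Q = σA(T⁴ − T_s⁴). T⁴ − T_s⁴ = (1055)⁴ − (698)⁴ = 1.24×10^12 − 2.37×10^11 = 1.00×10^12 K⁴.
Q = 5.67×10⁻⁸ × 0.0728 × 1.00×10^12 = 4130 W.

Q ≈ 4130 W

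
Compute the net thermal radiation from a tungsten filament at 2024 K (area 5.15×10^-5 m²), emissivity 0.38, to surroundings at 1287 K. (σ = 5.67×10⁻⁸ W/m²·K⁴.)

Q = εσA(T⁴ − T_s⁴). T⁴ − T_s⁴ = (2024)⁴ − (1287)⁴ = 1.68×10^13 − 2.74×10^12 = 1.40×10^13 K⁴.
Q = 0.38 × 5.67×10⁻⁸ × 5.15×10^-5 × 1.40×10^13 = 15.6 W.

Q ≈ 15.6 W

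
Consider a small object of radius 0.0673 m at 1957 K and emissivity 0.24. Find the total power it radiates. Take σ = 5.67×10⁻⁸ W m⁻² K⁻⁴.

P ≈ 11400 W

A = 4πr² = 4π × (0.0673)² = 0.0569 m².
Stefan–Boltzmann: P = εσAT⁴ = 0.24 × 5.67×10⁻⁸ × 0.0569 × (1957)⁴ = 0.24 × 5.67×10⁻⁸ × 0.0569 × 1.47×10^13.
P = 11400 W.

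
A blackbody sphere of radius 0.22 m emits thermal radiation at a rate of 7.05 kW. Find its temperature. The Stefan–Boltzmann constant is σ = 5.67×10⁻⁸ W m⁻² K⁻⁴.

A = 4πr² = 4π × (0.22)² = 0.608 m².
From P = σAT⁴, T = (P / σA)^(1/4) = (7050 / (5.67×10⁻⁸ × 0.608))^(1/4).
T = (2.04×10^11)^(1/4) = 672 K.

T ≈ 672 K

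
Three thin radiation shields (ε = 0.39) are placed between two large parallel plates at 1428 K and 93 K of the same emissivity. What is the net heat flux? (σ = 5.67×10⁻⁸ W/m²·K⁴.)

q ≈ 14300 W/m²

Each of the 4 gaps contributes resistance (2/ε − 1) = 2/0.39 − 1 = 4.128; total = 16.51.
q = σ(T₁⁴ − T₂⁴) / 16.51 = 5.67×10⁻⁸ × 4.16×10^12 / 16.51 = 14300 W/m².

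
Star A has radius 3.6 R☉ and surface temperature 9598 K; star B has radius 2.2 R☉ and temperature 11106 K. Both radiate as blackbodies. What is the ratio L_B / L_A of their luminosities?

L = 4πR²σT⁴ ∝ R²T⁴, so L_B/L_A = (2.2/3.6)² × (11106/9598)⁴ = 0.373 × 1.79 = 0.669.

L_B/L_A ≈ 0.669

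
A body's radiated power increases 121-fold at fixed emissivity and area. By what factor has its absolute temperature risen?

factor ≈ 3.32

P ∝ T⁴ ⇒ T ∝ P^(1/4), so T scales by (121)^(1/4) = 3.32.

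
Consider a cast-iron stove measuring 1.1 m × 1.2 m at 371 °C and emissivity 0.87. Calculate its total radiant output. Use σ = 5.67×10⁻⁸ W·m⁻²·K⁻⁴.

P ≈ 11200 W

A = 1.1 × 1.2 = 1.32 m².
371 °C = 644 K.
Stefan–Boltzmann: P = εσAT⁴ = 0.87 × 5.67×10⁻⁸ × 1.32 × (644)⁴ = 0.87 × 5.67×10⁻⁸ × 1.32 × 1.72×10^11.
P = 11200 W.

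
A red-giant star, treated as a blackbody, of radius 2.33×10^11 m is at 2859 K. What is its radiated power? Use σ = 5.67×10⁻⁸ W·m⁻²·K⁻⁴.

A = 4πr² = 4π × (2.33×10^11)² = 6.82×10^23 m².
P = σAT⁴ = 5.67×10⁻⁸ × 6.82×10^23 × (2859)⁴ = 5.67×10⁻⁸ × 6.82×10^23 × 6.68×10^13.
P = 2.58×10^30 W.

P ≈ 2.58×10^30 W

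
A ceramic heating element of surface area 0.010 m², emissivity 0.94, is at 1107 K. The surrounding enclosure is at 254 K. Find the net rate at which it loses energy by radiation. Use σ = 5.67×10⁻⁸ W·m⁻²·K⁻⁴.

Q ≈ 798 W

Q = εσA(T⁴ − T_s⁴). T⁴ − T_s⁴ = (1107)⁴ − (254)⁴ = 1.50×10^12 − 4.16×10^9 = 1.50×10^12 K⁴.
Q = 0.94 × 5.67×10⁻⁸ × 0.0100 × 1.50×10^12 = 798 W.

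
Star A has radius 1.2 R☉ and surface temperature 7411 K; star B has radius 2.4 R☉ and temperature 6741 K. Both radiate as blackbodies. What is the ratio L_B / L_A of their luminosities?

L = 4πR²σT⁴ ∝ R²T⁴, so L_B/L_A = (2.4/1.2)² × (6741/7411)⁴ = 4.00 × 0.685 = 2.74.

L_B/L_A ≈ 2.74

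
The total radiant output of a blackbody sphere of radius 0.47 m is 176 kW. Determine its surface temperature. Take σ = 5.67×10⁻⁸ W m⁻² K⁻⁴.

A = 4πr² = 4π × (0.47)² = 2.78 m².
From P = σAT⁴, T = (P / σA)^(1/4) = (1.76×10^5 / (5.67×10⁻⁸ × 2.78))^(1/4).
T = (1.12×10^12)^(1/4) = 1030 K.

T ≈ 1030 K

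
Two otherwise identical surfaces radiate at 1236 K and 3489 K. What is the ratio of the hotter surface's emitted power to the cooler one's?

P ∝ T⁴, so the ratio is (3489/1236)⁴ = (2.823)⁴ = 63.5.

ratio ≈ 63.5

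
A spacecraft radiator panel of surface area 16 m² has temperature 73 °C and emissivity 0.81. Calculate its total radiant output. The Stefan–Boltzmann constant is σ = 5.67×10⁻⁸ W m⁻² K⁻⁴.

P ≈ 10500 W

73 °C = 346 K.
Stefan–Boltzmann: P = εσAT⁴ = 0.81 × 5.67×10⁻⁸ × 16.0 × (346)⁴ = 0.81 × 5.67×10⁻⁸ × 16.0 × 1.43×10^10.
P = 10500 W.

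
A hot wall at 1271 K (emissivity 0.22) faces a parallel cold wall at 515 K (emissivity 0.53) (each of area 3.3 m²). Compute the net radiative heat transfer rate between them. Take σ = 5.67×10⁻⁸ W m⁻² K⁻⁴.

For two large parallel gray plates, q = σ(T₁⁴ − T₂⁴) / (1/ε₁ + 1/ε₂ − 1).
1/ε₁ + 1/ε₂ − 1 = 1/0.22 + 1/0.53 − 1 = 5.432.
T₁⁴ − T₂⁴ = 2.61×10^12 − 7.03×10^10 = 2.54×10^12 K⁴.
q = 5.67×10⁻⁸ × 2.54×10^12 / 5.432 = 26500 W/m².
Q = q·A = 26500 × 3.3 = 87500 W.

Q ≈ 87500 W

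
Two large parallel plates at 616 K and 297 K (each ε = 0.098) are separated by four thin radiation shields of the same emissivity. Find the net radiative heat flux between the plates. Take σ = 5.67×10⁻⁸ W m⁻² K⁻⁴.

q ≈ 79.6 W/m²

Each of the 5 gaps contributes resistance (2/ε − 1) = 2/0.098 − 1 = 19.41; total = 97.04.
q = σ(T₁⁴ − T₂⁴) / 97.04 = 5.67×10⁻⁸ × 1.36×10^11 / 97.04 = 79.6 W/m².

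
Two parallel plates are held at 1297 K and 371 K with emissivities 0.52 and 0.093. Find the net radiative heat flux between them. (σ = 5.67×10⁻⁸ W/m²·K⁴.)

q ≈ 13700 W/m²

For two large parallel gray plates, q = σ(T₁⁴ − T₂⁴) / (1/ε₁ + 1/ε₂ − 1).
1/ε₁ + 1/ε₂ − 1 = 1/0.52 + 1/0.093 − 1 = 11.68.
T₁⁴ − T₂⁴ = 2.83×10^12 − 1.89×10^10 = 2.81×10^12 K⁴.
q = 5.67×10⁻⁸ × 2.81×10^12 / 11.68 = 13700 W/m².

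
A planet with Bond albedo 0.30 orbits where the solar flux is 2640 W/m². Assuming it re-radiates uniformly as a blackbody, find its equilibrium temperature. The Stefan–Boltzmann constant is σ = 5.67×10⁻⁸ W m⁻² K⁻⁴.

Power absorbed = (1−a)S·πR²; power emitted = 4πR²σT⁴. Equating and cancelling πR²:
T = ((1−a)S / 4σ)^(1/4) = (1850 / (4 × 5.67×10⁻⁸))^(1/4) = (8.15×10^9)^(1/4).
T = 300 K.

T ≈ 300 K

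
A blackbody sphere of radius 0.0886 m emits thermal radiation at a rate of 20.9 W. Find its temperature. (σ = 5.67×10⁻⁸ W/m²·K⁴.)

A = 4πr² = 4π × (0.0886)² = 0.0986 m².
From P = σAT⁴, T = (P / σA)^(1/4) = (20.9 / (5.67×10⁻⁸ × 0.0986))^(1/4).
T = (3.74×10^9)^(1/4) = 247 K.

T ≈ 247 K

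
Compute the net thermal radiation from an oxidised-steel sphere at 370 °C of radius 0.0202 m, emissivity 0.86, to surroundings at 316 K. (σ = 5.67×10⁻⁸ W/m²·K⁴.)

Q ≈ 40.2 W

A = 4πr² = 4π × (0.0202)² = 5.13×10^-3 m².
Convert: 370 °C = 643 K.
Q = εσA(T⁴ − T_s⁴). T⁴ − T_s⁴ = (643)⁴ − (316)⁴ = 1.71×10^11 − 9.97×10^9 = 1.61×10^11 K⁴.
Q = 0.86 × 5.67×10⁻⁸ × 5.13×10^-3 × 1.61×10^11 = 40.2 W.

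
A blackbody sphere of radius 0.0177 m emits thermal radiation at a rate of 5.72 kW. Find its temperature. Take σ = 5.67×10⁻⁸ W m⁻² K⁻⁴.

A = 4πr² = 4π × (0.0177)² = 3.94×10^-3 m².
From P = σAT⁴, T = (P / σA)^(1/4) = (5720 / (5.67×10⁻⁸ × 3.94×10^-3))^(1/4).
T = (2.56×10^13)^(1/4) = 2250 K.

T ≈ 2250 K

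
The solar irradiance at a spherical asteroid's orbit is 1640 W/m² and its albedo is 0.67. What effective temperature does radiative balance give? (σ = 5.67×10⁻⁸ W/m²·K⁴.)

T ≈ 221 K

Power absorbed = (1−a)S·πR²; power emitted = 4πR²σT⁴. Equating and cancelling πR²:
T = ((1−a)S / 4σ)^(1/4) = (541 / (4 × 5.67×10⁻⁸))^(1/4) = (2.39×10^9)^(1/4).
T = 221 K.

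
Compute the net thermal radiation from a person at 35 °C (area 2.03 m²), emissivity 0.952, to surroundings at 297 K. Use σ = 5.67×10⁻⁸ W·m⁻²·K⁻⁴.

Q ≈ 134 W

Convert: 35 °C = 308 K.
Q = εσA(T⁴ − T_s⁴). T⁴ − T_s⁴ = (308)⁴ − (297)⁴ = 9.00×10^9 − 7.78×10^9 = 1.22×10^9 K⁴.
Q = 0.952 × 5.67×10⁻⁸ × 2.03 × 1.22×10^9 = 134 W.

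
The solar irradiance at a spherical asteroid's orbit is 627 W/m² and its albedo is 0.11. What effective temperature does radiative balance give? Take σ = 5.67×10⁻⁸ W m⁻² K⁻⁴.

T ≈ 223 K

Power absorbed = (1−a)S·πR²; power emitted = 4πR²σT⁴. Equating and cancelling πR²:
T = ((1−a)S / 4σ)^(1/4) = (558 / (4 × 5.67×10⁻⁸))^(1/4) = (2.46×10^9)^(1/4).
T = 223 K.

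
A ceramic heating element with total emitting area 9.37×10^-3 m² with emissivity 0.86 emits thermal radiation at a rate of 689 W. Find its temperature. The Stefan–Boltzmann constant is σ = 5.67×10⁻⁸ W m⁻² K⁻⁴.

From P = εσAT⁴, T = (P / εσA)^(1/4) = (689 / (0.86 × 5.67×10⁻⁸ × 9.37×10^-3))^(1/4).
T = (1.51×10^12)^(1/4) = 1110 K.

T ≈ 1110 K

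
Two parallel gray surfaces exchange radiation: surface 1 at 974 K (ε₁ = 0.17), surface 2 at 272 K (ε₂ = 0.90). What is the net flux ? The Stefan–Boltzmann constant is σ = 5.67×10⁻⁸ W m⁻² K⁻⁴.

For two large parallel gray plates, q = σ(T₁⁴ − T₂⁴) / (1/ε₁ + 1/ε₂ − 1).
1/ε₁ + 1/ε₂ − 1 = 1/0.17 + 1/0.90 − 1 = 5.993.
T₁⁴ − T₂⁴ = 9.00×10^11 − 5.47×10^9 = 8.95×10^11 K⁴.
q = 5.67×10⁻⁸ × 8.95×10^11 / 5.993 = 8460 W/m².

q ≈ 8460 W/m²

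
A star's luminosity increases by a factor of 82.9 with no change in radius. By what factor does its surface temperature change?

P ∝ T⁴ ⇒ T ∝ P^(1/4), so T scales by (82.9)^(1/4) = 3.02.

factor ≈ 3.02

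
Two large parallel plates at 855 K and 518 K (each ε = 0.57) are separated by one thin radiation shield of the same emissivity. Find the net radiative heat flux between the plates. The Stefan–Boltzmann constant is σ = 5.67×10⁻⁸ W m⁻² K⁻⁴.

Each of the 2 gaps contributes resistance (2/ε − 1) = 2/0.57 − 1 = 2.509; total = 5.018.
q = σ(T₁⁴ − T₂⁴) / 5.018 = 5.67×10⁻⁸ × 4.62×10^11 / 5.018 = 5230 W/m².

q ≈ 5230 W/m²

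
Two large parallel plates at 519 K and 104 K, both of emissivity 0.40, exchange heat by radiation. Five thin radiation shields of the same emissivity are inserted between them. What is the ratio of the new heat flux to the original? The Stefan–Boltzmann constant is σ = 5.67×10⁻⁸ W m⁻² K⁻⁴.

With N identical shields there are N+1 = 6 gaps in series, each with the same radiative resistance, so the flux falls to 1/(N+1) of its unshielded value.

ratio ≈ 0.167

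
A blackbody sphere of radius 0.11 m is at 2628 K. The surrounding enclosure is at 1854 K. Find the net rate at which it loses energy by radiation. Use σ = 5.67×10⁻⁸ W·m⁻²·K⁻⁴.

A = 4πr² = 4π × (0.11)² = 0.152 m².
Q = σA(T⁴ − T_s⁴). T⁴ − T_s⁴ = (2628)⁴ − (1854)⁴ = 4.77×10^13 − 1.18×10^13 = 3.59×10^13 K⁴.
Q = 5.67×10⁻⁸ × 0.152 × 3.59×10^13 = 3.09×10^5 W.

Q ≈ 3.09×10^5 W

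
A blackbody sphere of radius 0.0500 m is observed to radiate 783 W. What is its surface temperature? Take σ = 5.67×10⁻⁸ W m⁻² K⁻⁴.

T ≈ 814 K

A = 4πr² = 4π × (0.0500)² = 0.0314 m².
From P = σAT⁴, T = (P / σA)^(1/4) = (783 / (5.67×10⁻⁸ × 0.0314))^(1/4).
T = (4.40×10^11)^(1/4) = 814 K.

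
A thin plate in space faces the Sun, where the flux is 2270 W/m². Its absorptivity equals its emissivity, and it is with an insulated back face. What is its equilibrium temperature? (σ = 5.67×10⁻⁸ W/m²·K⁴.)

T ≈ 447 K

Absorbed flux αS = emitted flux εσT⁴ (one radiating face); with α = ε, T = (S/σ)^(1/4).
T = (2270 / 5.67×10⁻⁸)^(1/4) = (4.00×10^10)^(1/4).
T = 447 K.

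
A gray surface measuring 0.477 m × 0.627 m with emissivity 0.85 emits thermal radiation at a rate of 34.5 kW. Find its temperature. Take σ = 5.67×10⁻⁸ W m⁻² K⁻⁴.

A = 0.477 × 0.627 = 0.299 m².
From P = εσAT⁴, T = (P / εσA)^(1/4) = (34500 / (0.85 × 5.67×10⁻⁸ × 0.299))^(1/4).
T = (2.39×10^12)^(1/4) = 1240 K.

T ≈ 1240 K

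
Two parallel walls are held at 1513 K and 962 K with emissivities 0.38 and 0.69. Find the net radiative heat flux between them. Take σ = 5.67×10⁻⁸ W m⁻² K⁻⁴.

For two large parallel gray plates, q = σ(T₁⁴ − T₂⁴) / (1/ε₁ + 1/ε₂ − 1).
1/ε₁ + 1/ε₂ − 1 = 1/0.38 + 1/0.69 − 1 = 3.081.
T₁⁴ − T₂⁴ = 5.24×10^12 − 8.56×10^11 = 4.38×10^12 K⁴.
q = 5.67×10⁻⁸ × 4.38×10^12 / 3.081 = 80700 W/m².

q ≈ 80700 W/m²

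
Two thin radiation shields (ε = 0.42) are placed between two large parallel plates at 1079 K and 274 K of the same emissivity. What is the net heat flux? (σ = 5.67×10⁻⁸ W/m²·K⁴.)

Each of the 3 gaps contributes resistance (2/ε − 1) = 2/0.42 − 1 = 3.762; total = 11.29.
q = σ(T₁⁴ − T₂⁴) / 11.29 = 5.67×10⁻⁸ × 1.35×10^12 / 11.29 = 6780 W/m².

q ≈ 6780 W/m²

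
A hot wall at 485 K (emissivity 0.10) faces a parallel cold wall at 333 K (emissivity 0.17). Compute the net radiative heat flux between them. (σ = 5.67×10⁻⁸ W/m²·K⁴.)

For two large parallel gray plates, q = σ(T₁⁴ − T₂⁴) / (1/ε₁ + 1/ε₂ − 1).
1/ε₁ + 1/ε₂ − 1 = 1/0.10 + 1/0.17 − 1 = 14.88.
T₁⁴ − T₂⁴ = 5.53×10^10 − 1.23×10^10 = 4.30×10^10 K⁴.
q = 5.67×10⁻⁸ × 4.30×10^10 / 14.88 = 164 W/m².

q ≈ 164 W/m²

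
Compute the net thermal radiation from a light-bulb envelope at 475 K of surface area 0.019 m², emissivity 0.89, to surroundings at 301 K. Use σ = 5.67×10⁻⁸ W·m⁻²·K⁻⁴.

Q = εσA(T⁴ − T_s⁴). T⁴ − T_s⁴ = (475)⁴ − (301)⁴ = 5.09×10^10 − 8.21×10^9 = 4.27×10^10 K⁴.
Q = 0.89 × 5.67×10⁻⁸ × 0.0190 × 4.27×10^10 = 40.9 W.

Q ≈ 40.9 W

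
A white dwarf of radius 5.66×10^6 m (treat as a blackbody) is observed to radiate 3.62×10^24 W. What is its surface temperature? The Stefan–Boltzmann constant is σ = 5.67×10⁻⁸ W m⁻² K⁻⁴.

A = 4πr² = 4π × (5.66×10^6)² = 4.03×10^14 m².
From P = σAT⁴, T = (P / σA)^(1/4) = (3.62×10^24 / (5.67×10⁻⁸ × 4.03×10^14))^(1/4).
T = (1.59×10^17)^(1/4) = 20000 K.

T ≈ 20000 K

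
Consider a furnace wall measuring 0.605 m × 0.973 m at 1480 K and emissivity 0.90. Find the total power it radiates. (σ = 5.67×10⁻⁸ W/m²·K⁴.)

A = 0.605 × 0.973 = 0.589 m².
P = εσAT⁴ = 0.90 × 5.67×10⁻⁸ × 0.589 × (1480)⁴ = 0.90 × 5.67×10⁻⁸ × 0.589 × 4.80×10^12.
P = 1.44×10^5 W.

P ≈ 1.44×10^5 W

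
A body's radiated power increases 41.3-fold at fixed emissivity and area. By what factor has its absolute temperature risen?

P ∝ T⁴ ⇒ T ∝ P^(1/4), so T scales by (41.3)^(1/4) = 2.54.

factor ≈ 2.54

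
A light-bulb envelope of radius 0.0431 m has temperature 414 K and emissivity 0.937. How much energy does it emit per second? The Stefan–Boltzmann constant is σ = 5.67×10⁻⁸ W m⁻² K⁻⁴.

P ≈ 36.4 W

A = 4πr² = 4π × (0.0431)² = 0.0233 m².
P = εσAT⁴ = 0.937 × 5.67×10⁻⁸ × 0.0233 × (414)⁴ = 0.937 × 5.67×10⁻⁸ × 0.0233 × 2.94×10^10.
P = 36.4 W.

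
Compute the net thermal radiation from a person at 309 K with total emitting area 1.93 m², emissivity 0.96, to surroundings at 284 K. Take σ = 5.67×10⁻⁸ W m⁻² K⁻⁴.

Q = εσA(T⁴ − T_s⁴). T⁴ − T_s⁴ = (309)⁴ − (284)⁴ = 9.12×10^9 − 6.51×10^9 = 2.61×10^9 K⁴.
Q = 0.96 × 5.67×10⁻⁸ × 1.93 × 2.61×10^9 = 274 W.

Q ≈ 274 W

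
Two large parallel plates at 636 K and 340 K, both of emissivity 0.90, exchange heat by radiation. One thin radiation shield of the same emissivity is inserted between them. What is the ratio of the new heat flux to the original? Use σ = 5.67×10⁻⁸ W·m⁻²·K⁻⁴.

ratio ≈ 0.500

With N identical shields there are N+1 = 2 gaps in series, each with the same radiative resistance, so the flux falls to 1/(N+1) of its unshielded value.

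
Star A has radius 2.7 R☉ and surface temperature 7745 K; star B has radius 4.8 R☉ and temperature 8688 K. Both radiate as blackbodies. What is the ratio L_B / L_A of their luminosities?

L_B/L_A ≈ 5.00

L = 4πR²σT⁴ ∝ R²T⁴, so L_B/L_A = (4.8/2.7)² × (8688/7745)⁴ = 3.16 × 1.58 = 5.00.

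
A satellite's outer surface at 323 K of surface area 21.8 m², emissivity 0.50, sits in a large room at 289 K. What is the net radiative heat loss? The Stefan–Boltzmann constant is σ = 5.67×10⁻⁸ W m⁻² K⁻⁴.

Q ≈ 2420 W

Q = εσA(T⁴ − T_s⁴). T⁴ − T_s⁴ = (323)⁴ − (289)⁴ = 1.09×10^10 − 6.98×10^9 = 3.91×10^9 K⁴.
Q = 0.50 × 5.67×10⁻⁸ × 21.8 × 3.91×10^9 = 2420 W.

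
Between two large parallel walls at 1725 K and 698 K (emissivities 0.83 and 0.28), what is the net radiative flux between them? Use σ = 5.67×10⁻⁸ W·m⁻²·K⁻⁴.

q ≈ 1.29×10^5 W/m²

For two large parallel gray plates, q = σ(T₁⁴ − T₂⁴) / (1/ε₁ + 1/ε₂ − 1).
1/ε₁ + 1/ε₂ − 1 = 1/0.83 + 1/0.28 − 1 = 3.776.
T₁⁴ − T₂⁴ = 8.85×10^12 − 2.37×10^11 = 8.62×10^12 K⁴.
q = 5.67×10⁻⁸ × 8.62×10^12 / 3.776 = 1.29×10^5 W/m².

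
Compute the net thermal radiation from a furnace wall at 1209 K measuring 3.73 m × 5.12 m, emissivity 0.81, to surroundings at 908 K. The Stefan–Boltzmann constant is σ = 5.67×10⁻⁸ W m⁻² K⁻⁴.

A = 3.73 × 5.12 = 19.1 m².
Q = εσA(T⁴ − T_s⁴). T⁴ − T_s⁴ = (1209)⁴ − (908)⁴ = 2.14×10^12 − 6.80×10^11 = 1.46×10^12 K⁴.
Q = 0.81 × 5.67×10⁻⁸ × 19.1 × 1.46×10^12 = 1.28×10^6 W.

Q ≈ 1.28×10^6 W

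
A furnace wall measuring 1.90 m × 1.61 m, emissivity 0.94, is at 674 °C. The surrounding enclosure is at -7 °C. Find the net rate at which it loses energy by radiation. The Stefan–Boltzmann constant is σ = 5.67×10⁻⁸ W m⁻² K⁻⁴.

Q ≈ 1.30×10^5 W

A = 1.90 × 1.61 = 3.06 m².
Convert: 674 °C = 947 K; -7 °C = 266 K.
Q = εσA(T⁴ − T_s⁴). T⁴ − T_s⁴ = (947)⁴ − (266)⁴ = 8.04×10^11 − 5.01×10^9 = 7.99×10^11 K⁴.
Q = 0.94 × 5.67×10⁻⁸ × 3.06 × 7.99×10^11 = 1.30×10^5 W.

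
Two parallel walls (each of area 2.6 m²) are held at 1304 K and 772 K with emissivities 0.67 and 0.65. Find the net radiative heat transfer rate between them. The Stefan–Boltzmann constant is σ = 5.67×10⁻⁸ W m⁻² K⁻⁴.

For two large parallel gray plates, q = σ(T₁⁴ − T₂⁴) / (1/ε₁ + 1/ε₂ − 1).
1/ε₁ + 1/ε₂ − 1 = 1/0.67 + 1/0.65 − 1 = 2.031.
T₁⁴ − T₂⁴ = 2.89×10^12 − 3.55×10^11 = 2.54×10^12 K⁴.
q = 5.67×10⁻⁸ × 2.54×10^12 / 2.031 = 70800 W/m².
Q = q·A = 70800 × 2.6 = 1.84×10^5 W.

Q ≈ 1.84×10^5 W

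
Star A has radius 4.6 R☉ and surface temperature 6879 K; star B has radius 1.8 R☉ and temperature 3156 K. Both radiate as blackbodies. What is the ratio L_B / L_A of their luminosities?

L = 4πR²σT⁴ ∝ R²T⁴, so L_B/L_A = (1.8/4.6)² × (3156/6879)⁴ = 0.153 × 0.0443 = 6.78×10^-3.

L_B/L_A ≈ 6.78×10^-3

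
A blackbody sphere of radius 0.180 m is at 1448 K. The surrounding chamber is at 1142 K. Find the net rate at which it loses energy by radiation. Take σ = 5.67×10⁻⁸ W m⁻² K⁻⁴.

Q ≈ 62200 W

A = 4πr² = 4π × (0.180)² = 0.407 m².
Q = σA(T⁴ − T_s⁴). T⁴ − T_s⁴ = (1448)⁴ − (1142)⁴ = 4.40×10^12 − 1.70×10^12 = 2.70×10^12 K⁴.
Q = 5.67×10⁻⁸ × 0.407 × 2.70×10^12 = 62200 W.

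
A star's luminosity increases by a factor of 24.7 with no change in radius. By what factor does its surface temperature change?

P ∝ T⁴ ⇒ T ∝ P^(1/4), so T scales by (24.7)^(1/4) = 2.23.

factor ≈ 2.23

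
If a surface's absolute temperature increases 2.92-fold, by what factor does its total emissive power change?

P ∝ T⁴, so the power scales as (2.92)⁴ = 72.7.

factor ≈ 72.7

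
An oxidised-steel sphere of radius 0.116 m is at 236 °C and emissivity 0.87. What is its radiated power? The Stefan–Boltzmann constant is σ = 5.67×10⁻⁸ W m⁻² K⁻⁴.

P ≈ 560 W

A = 4πr² = 4π × (0.116)² = 0.169 m².
236 °C = 509 K.
P = εσAT⁴ = 0.87 × 5.67×10⁻⁸ × 0.169 × (509)⁴ = 0.87 × 5.67×10⁻⁸ × 0.169 × 6.71×10^10.
P = 560 W.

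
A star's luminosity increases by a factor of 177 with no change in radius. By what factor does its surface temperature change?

factor ≈ 3.65

P ∝ T⁴ ⇒ T ∝ P^(1/4), so T scales by (177)^(1/4) = 3.65.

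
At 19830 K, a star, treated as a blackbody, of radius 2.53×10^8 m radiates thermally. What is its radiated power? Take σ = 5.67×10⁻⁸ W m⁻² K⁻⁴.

A = 4πr² = 4π × (2.53×10^8)² = 8.04×10^17 m².
P = σAT⁴ = 5.67×10⁻⁸ × 8.04×10^17 × (19830)⁴ = 5.67×10⁻⁸ × 8.04×10^17 × 1.55×10^17.
P = 7.05×10^27 W.

P ≈ 7.05×10^27 W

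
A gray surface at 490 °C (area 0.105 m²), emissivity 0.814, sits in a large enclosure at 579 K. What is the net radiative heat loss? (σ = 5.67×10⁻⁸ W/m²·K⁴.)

Q ≈ 1100 W

Convert: 490 °C = 763 K.
Q = εσA(T⁴ − T_s⁴). T⁴ − T_s⁴ = (763)⁴ − (579)⁴ = 3.39×10^11 − 1.12×10^11 = 2.27×10^11 K⁴.
Q = 0.814 × 5.67×10⁻⁸ × 0.105 × 2.27×10^11 = 1100 W.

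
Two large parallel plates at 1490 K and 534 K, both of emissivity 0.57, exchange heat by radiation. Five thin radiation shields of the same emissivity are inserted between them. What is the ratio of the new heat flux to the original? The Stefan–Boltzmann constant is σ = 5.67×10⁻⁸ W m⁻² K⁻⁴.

ratio ≈ 0.167

With N identical shields there are N+1 = 6 gaps in series, each with the same radiative resistance, so the flux falls to 1/(N+1) of its unshielded value.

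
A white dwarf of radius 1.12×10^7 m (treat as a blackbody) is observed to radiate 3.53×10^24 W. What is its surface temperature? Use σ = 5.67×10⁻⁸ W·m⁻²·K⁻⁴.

A = 4πr² = 4π × (1.12×10^7)² = 1.58×10^15 m².
From P = σAT⁴, T = (P / σA)^(1/4) = (3.53×10^24 / (5.67×10⁻⁸ × 1.58×10^15))^(1/4).
T = (3.95×10^16)^(1/4) = 14100 K.

T ≈ 14100 K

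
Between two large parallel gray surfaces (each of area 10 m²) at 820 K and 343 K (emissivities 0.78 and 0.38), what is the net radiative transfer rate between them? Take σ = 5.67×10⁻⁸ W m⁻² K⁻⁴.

For two large parallel gray plates, q = σ(T₁⁴ − T₂⁴) / (1/ε₁ + 1/ε₂ − 1).
1/ε₁ + 1/ε₂ − 1 = 1/0.78 + 1/0.38 − 1 = 2.914.
T₁⁴ − T₂⁴ = 4.52×10^11 − 1.38×10^10 = 4.38×10^11 K⁴.
q = 5.67×10⁻⁸ × 4.38×10^11 / 2.914 = 8530 W/m².
Q = q·A = 8530 × 10 = 85300 W.

Q ≈ 85300 W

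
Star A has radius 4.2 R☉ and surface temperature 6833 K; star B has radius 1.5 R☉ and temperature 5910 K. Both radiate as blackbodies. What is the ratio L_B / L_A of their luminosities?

L = 4πR²σT⁴ ∝ R²T⁴, so L_B/L_A = (1.5/4.2)² × (5910/6833)⁴ = 0.128 × 0.560 = 0.0714.

L_B/L_A ≈ 0.0714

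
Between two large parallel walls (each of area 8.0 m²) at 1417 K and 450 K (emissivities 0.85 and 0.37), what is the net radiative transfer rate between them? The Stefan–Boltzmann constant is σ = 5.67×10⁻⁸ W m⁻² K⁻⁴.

For two large parallel gray plates, q = σ(T₁⁴ − T₂⁴) / (1/ε₁ + 1/ε₂ − 1).
1/ε₁ + 1/ε₂ − 1 = 1/0.85 + 1/0.37 − 1 = 2.879.
T₁⁴ − T₂⁴ = 4.03×10^12 − 4.10×10^10 = 3.99×10^12 K⁴.
q = 5.67×10⁻⁸ × 3.99×10^12 / 2.879 = 78600 W/m².
Q = q·A = 78600 × 8.0 = 6.29×10^5 W.

Q ≈ 6.29×10^5 W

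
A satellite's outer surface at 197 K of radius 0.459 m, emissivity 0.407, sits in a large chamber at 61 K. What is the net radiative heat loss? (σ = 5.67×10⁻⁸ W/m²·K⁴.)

Q ≈ 91.2 W

A = 4πr² = 4π × (0.459)² = 2.65 m².
Q = εσA(T⁴ − T_s⁴). T⁴ − T_s⁴ = (197)⁴ − (61)⁴ = 1.51×10^9 − 1.38×10^7 = 1.49×10^9 K⁴.
Q = 0.407 × 5.67×10⁻⁸ × 2.65 × 1.49×10^9 = 91.2 W.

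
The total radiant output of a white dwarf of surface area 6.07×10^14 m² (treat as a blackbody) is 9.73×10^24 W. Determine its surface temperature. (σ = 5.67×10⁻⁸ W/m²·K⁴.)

From P = σAT⁴, T = (P / σA)^(1/4) = (9.73×10^24 / (5.67×10⁻⁸ × 6.07×10^14))^(1/4).
T = (2.83×10^17)^(1/4) = 23100 K.

T ≈ 23100 K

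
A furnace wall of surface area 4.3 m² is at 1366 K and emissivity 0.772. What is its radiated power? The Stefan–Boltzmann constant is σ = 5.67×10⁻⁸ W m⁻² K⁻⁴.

Stefan–Boltzmann: P = εσAT⁴ = 0.772 × 5.67×10⁻⁸ × 4.30 × (1366)⁴ = 0.772 × 5.67×10⁻⁸ × 4.30 × 3.48×10^12.
P = 6.55×10^5 W.

P ≈ 6.55×10^5 W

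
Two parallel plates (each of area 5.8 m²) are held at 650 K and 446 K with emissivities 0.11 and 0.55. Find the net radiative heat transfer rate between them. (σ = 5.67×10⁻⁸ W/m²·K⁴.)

For two large parallel gray plates, q = σ(T₁⁴ − T₂⁴) / (1/ε₁ + 1/ε₂ − 1).
1/ε₁ + 1/ε₂ − 1 = 1/0.11 + 1/0.55 − 1 = 9.909.
T₁⁴ − T₂⁴ = 1.79×10^11 − 3.96×10^10 = 1.39×10^11 K⁴.
q = 5.67×10⁻⁸ × 1.39×10^11 / 9.909 = 795 W/m².
Q = q·A = 795 × 5.8 = 4610 W.

Q ≈ 4610 W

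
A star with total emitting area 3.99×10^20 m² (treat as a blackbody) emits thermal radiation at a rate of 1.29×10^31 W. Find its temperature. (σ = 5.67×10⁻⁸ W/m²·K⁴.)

From P = σAT⁴, T = (P / σA)^(1/4) = (1.29×10^31 / (5.67×10⁻⁸ × 3.99×10^20))^(1/4).
T = (5.70×10^17)^(1/4) = 27500 K.

T ≈ 27500 K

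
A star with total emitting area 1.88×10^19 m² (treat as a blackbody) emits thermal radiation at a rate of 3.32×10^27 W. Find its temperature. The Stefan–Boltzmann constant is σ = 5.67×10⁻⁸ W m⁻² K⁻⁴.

T ≈ 7470 K

From P = σAT⁴, T = (P / σA)^(1/4) = (3.32×10^27 / (5.67×10⁻⁸ × 1.88×10^19))^(1/4).
T = (3.11×10^15)^(1/4) = 7470 K.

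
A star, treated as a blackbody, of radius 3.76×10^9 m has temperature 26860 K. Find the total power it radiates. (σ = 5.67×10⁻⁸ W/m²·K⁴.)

P ≈ 5.24×10^30 W

A = 4πr² = 4π × (3.76×10^9)² = 1.78×10^20 m².
P = σAT⁴ = 5.67×10⁻⁸ × 1.78×10^20 × (26860)⁴ = 5.67×10⁻⁸ × 1.78×10^20 × 5.21×10^17.
P = 5.24×10^30 W.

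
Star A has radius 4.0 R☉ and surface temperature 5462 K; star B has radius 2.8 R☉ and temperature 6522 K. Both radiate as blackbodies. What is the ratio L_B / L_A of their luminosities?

L = 4πR²σT⁴ ∝ R²T⁴, so L_B/L_A = (2.8/4.0)² × (6522/5462)⁴ = 0.490 × 2.03 = 0.996.

L_B/L_A ≈ 0.996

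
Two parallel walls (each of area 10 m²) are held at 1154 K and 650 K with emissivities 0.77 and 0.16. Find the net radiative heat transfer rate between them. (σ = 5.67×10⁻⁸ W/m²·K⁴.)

For two large parallel gray plates, q = σ(T₁⁴ − T₂⁴) / (1/ε₁ + 1/ε₂ − 1).
1/ε₁ + 1/ε₂ − 1 = 1/0.77 + 1/0.16 − 1 = 6.549.
T₁⁴ − T₂⁴ = 1.77×10^12 − 1.79×10^11 = 1.59×10^12 K⁴.
q = 5.67×10⁻⁸ × 1.59×10^12 / 6.549 = 13800 W/m².
Q = q·A = 13800 × 10 = 1.38×10^5 W.

Q ≈ 1.38×10^5 W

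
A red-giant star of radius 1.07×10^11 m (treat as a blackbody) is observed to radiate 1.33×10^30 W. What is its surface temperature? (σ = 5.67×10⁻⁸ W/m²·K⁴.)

A = 4πr² = 4π × (1.07×10^11)² = 1.44×10^23 m².
From P = σAT⁴, T = (P / σA)^(1/4) = (1.33×10^30 / (5.67×10⁻⁸ × 1.44×10^23))^(1/4).
T = (1.63×10^14)^(1/4) = 3570 K.

T ≈ 3570 K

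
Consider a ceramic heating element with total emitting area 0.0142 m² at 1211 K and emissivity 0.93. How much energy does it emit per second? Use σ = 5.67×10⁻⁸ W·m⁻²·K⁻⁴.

Stefan–Boltzmann: P = εσAT⁴ = 0.93 × 5.67×10⁻⁸ × 0.0142 × (1211)⁴ = 0.93 × 5.67×10⁻⁸ × 0.0142 × 2.15×10^12.
P = 1610 W.

P ≈ 1610 W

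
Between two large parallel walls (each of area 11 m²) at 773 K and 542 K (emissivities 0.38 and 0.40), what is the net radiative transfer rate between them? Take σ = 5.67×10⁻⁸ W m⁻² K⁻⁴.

Q ≈ 40900 W

For two large parallel gray plates, q = σ(T₁⁴ − T₂⁴) / (1/ε₁ + 1/ε₂ − 1).
1/ε₁ + 1/ε₂ − 1 = 1/0.38 + 1/0.40 − 1 = 4.132.
T₁⁴ − T₂⁴ = 3.57×10^11 − 8.63×10^10 = 2.71×10^11 K⁴.
q = 5.67×10⁻⁸ × 2.71×10^11 / 4.132 = 3720 W/m².
Q = q·A = 3720 × 11 = 40900 W.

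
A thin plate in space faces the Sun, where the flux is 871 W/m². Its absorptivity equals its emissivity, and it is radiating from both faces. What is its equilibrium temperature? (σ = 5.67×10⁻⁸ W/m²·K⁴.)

T ≈ 296 K

Absorbed flux αS = emitted flux 2εσT⁴ per unit area; with α = ε this gives T = (S/2σ)^(1/4).
T = (871 / (2 × 5.67×10⁻⁸))^(1/4) = (7.68×10^9)^(1/4).
T = 296 K.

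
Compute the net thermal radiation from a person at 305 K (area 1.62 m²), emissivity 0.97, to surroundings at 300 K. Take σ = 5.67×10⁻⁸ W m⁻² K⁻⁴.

Q = εσA(T⁴ − T_s⁴). T⁴ − T_s⁴ = (305)⁴ − (300)⁴ = 8.65×10^9 − 8.10×10^9 = 5.54×10^8 K⁴.
Q = 0.97 × 5.67×10⁻⁸ × 1.62 × 5.54×10^8 = 49.3 W.

Q ≈ 49.3 W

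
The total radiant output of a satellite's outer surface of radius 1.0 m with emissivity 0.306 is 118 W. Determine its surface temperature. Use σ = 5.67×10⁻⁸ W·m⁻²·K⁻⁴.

T ≈ 153 K

A = 4πr² = 4π × (1.0)² = 12.6 m².
From P = εσAT⁴, T = (P / εσA)^(1/4) = (118 / (0.306 × 5.67×10⁻⁸ × 12.6))^(1/4).
T = (5.41×10^8)^(1/4) = 153 K.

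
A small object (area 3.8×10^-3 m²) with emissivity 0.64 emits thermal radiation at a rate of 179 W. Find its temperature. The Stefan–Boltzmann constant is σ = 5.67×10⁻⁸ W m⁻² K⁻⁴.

From P = εσAT⁴, T = (P / εσA)^(1/4) = (179 / (0.64 × 5.67×10⁻⁸ × 3.80×10^-3))^(1/4).
T = (1.30×10^12)^(1/4) = 1070 K.

T ≈ 1070 K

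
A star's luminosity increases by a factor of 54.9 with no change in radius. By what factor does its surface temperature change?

P ∝ T⁴ ⇒ T ∝ P^(1/4), so T scales by (54.9)^(1/4) = 2.72.

factor ≈ 2.72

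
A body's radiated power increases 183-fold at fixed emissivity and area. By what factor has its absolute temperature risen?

factor ≈ 3.68

P ∝ T⁴ ⇒ T ∝ P^(1/4), so T scales by (183)^(1/4) = 3.68.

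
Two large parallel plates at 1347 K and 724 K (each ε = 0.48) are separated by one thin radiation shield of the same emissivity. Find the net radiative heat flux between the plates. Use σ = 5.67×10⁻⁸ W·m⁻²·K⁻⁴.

q ≈ 27000 W/m²

Each of the 2 gaps contributes resistance (2/ε − 1) = 2/0.48 − 1 = 3.167; total = 6.333.
q = σ(T₁⁴ − T₂⁴) / 6.333 = 5.67×10⁻⁸ × 3.02×10^12 / 6.333 = 27000 W/m².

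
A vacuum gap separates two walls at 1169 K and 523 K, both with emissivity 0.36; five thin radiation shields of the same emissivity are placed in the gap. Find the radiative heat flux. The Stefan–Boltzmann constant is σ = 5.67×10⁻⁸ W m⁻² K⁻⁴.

Each of the 6 gaps contributes resistance (2/ε − 1) = 2/0.36 − 1 = 4.556; total = 27.33.
q = σ(T₁⁴ − T₂⁴) / 27.33 = 5.67×10⁻⁸ × 1.79×10^12 / 27.33 = 3720 W/m².

q ≈ 3720 W/m²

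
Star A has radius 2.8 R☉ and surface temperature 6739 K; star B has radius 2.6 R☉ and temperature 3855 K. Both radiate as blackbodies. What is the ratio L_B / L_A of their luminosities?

L = 4πR²σT⁴ ∝ R²T⁴, so L_B/L_A = (2.6/2.8)² × (3855/6739)⁴ = 0.862 × 0.107 = 0.0923.

L_B/L_A ≈ 0.0923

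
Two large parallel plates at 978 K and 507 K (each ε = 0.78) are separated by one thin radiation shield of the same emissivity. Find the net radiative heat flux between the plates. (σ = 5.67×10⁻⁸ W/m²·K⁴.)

q ≈ 15400 W/m²

Each of the 2 gaps contributes resistance (2/ε − 1) = 2/0.78 − 1 = 1.564; total = 3.128.
q = σ(T₁⁴ − T₂⁴) / 3.128 = 5.67×10⁻⁸ × 8.49×10^11 / 3.128 = 15400 W/m².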